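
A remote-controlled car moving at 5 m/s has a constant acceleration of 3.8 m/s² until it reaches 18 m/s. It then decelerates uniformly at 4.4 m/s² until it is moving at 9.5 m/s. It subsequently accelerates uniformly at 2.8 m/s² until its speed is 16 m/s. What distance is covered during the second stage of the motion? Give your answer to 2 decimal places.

26.56 m

Phase 1 (accelerating): v₀ = 5.00 m/s, a = 3.8 m/s².
v = v₀ + at → t = (18 − 5.00) / 3.8 = 3.42 s
v² = v₀² + 2aΔx → Δx = (18² − 5.00²)/(2·3.8) = 39.3 m

Phase 2 (decelerating): v₀ = 18.0 m/s, a = -4.4 m/s².
v = v₀ + at → t = (9.5 − 18.0) / -4.4 = 1.93 s
v² = v₀² + 2aΔx → Δx = (9.5² − 18.0²)/(2·-4.4) = 26.6 m
Distance in phase 2 = 26.6 m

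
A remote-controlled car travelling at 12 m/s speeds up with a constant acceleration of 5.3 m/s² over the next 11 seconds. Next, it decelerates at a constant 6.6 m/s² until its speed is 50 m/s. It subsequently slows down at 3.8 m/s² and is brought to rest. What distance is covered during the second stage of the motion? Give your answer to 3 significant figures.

Phase 1 (accelerating): v₀ = 12.0 m/s, a = 5.3 m/s².
v = v₀ + at = 12.0 + (5.3)(11) = 70.3 m/s
Δx = v₀t + ½at² = 12.0·11 + 0.5·5.3·11² = 453 m

Phase 2 (decelerating): v₀ = 70.3 m/s, a = -6.6 m/s².
v = v₀ + at → t = (50 − 70.3) / -6.6 = 3.08 s
v² = v₀² + 2aΔx → Δx = (50² − 70.3²)/(2·-6.6) = 185 m
Distance in phase 2 = 185 m

185 m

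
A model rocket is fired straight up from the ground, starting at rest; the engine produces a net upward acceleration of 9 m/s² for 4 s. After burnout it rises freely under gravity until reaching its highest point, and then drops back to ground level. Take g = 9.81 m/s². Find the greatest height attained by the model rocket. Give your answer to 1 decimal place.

Phase 1 (powered ascent): v₀ = 0 m/s, a = 9 m/s².
v = v₀ + at = 0 + (9)(4) = 36.0 m/s
Δx = v₀t + ½at² = 0·4 + 0.5·9·4² = 72.0 m

Phase 2 (coasting upward): v₀ = 36.0 m/s, a = -9.81 m/s².
v = v₀ + at → t = (0 − 36.0) / -9.81 = 3.67 s
v² = v₀² + 2aΔx → Δx = (0² − 36.0²)/(2·-9.81) = 66.1 m
Maximum height = 72.0 + 66.1 = 138 m

138.1 m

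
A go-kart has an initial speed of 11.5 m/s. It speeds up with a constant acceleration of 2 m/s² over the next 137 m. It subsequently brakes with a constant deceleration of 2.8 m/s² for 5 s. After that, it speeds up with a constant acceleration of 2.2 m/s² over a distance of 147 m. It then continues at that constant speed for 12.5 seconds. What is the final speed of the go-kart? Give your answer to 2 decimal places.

Phase 1 (accelerating): v₀ = 11.5 m/s, a = 2 m/s².
v² = v₀² + 2aΔx = 11.5² + 2·2·137 = 680 → v = 26.1 m/s
t = (v − v₀)/a = (26.1 − 11.5)/2 = 7.29 s

Phase 2 (decelerating): v₀ = 26.1 m/s, a = -2.8 m/s².
v = v₀ + at = 26.1 + (-2.8)(5) = 12.1 m/s
Δx = v₀t + ½at² = 26.1·5 + 0.5·-2.8·5² = 95.4 m

Phase 3 (accelerating): v₀ = 12.1 m/s, a = 2.2 m/s².
v² = v₀² + 2aΔx = 12.1² + 2·2.2·147 = 793 → v = 28.2 m/s
t = (v − v₀)/a = (28.2 − 12.1)/2.2 = 7.31 s

Phase 4 (constant speed): v₀ = 28.2 m/s, a = 0 m/s².
v = v₀ + at = 28.2 + (0)(12.5) = 28.2 m/s
Δx = v₀t + ½at² = 28.2·12.5 + 0.5·0·12.5² = 352 m
Final speed = 28.2 m/s

28.16 m/s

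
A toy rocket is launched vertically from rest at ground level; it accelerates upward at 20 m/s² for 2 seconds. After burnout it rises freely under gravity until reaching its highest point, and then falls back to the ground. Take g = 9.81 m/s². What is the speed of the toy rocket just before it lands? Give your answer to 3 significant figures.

48.8 m/s

Phase 1 (powered ascent): v₀ = 0 m/s, a = 20 m/s².
v = v₀ + at = 0 + (20)(2) = 40.0 m/s
Δx = v₀t + ½at² = 0·2 + 0.5·20·2² = 40.0 m

Phase 2 (coasting upward): v₀ = 40.0 m/s, a = -9.81 m/s².
v = v₀ + at → t = (0 − 40.0) / -9.81 = 4.08 s
v² = v₀² + 2aΔx → Δx = (0² − 40.0²)/(2·-9.81) = 81.5 m

Phase 3 (free fall): v₀ = 0 m/s, a = -9.81 m/s².
Falls 122 m from rest: t = √(2·122/9.81) = 4.98 s; v = g·t = 48.8 m/s.
Impact speed = 48.8 m/s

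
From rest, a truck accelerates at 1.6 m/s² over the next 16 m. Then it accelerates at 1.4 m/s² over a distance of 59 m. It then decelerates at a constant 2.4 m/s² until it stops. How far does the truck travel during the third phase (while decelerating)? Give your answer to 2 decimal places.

45.08 m

Phase 1 (accelerating): v₀ = 0 m/s, a = 1.6 m/s².
v² = v₀² + 2aΔx = 0² + 2·1.6·16 = 51.2 → v = 7.16 m/s
t = (v − v₀)/a = (7.16 − 0)/1.6 = 4.47 s

Phase 2 (accelerating): v₀ = 7.16 m/s, a = 1.4 m/s².
v² = v₀² + 2aΔx = 7.16² + 2·1.4·59 = 216 → v = 14.7 m/s
t = (v − v₀)/a = (14.7 − 7.16)/1.4 = 5.40 s

Phase 3 (decelerating): v₀ = 14.7 m/s, a = -2.4 m/s².
v = v₀ + at → t = (0 − 14.7) / -2.4 = 6.13 s
v² = v₀² + 2aΔx → Δx = (0² − 14.7²)/(2·-2.4) = 45.1 m
Distance in phase 3 = 45.1 m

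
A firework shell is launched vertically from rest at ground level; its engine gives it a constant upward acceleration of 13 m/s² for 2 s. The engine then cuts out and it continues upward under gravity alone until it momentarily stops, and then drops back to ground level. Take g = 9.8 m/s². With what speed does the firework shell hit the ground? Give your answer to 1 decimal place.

Phase 1 (powered ascent): v₀ = 0 m/s, a = 13 m/s².
v = v₀ + at = 0 + (13)(2) = 26.0 m/s
Δx = v₀t + ½at² = 0·2 + 0.5·13·2² = 26.0 m

Phase 2 (coasting upward): v₀ = 26.0 m/s, a = -9.8 m/s².
v = v₀ + at → t = (0 − 26.0) / -9.8 = 2.65 s
v² = v₀² + 2aΔx → Δx = (0² − 26.0²)/(2·-9.8) = 34.5 m

Phase 3 (free fall): v₀ = 0 m/s, a = -9.8 m/s².
Falls 60.5 m from rest: t = √(2·60.5/9.8) = 3.51 s; v = g·t = 34.4 m/s.
Impact speed = 34.4 m/s

34.4 m/s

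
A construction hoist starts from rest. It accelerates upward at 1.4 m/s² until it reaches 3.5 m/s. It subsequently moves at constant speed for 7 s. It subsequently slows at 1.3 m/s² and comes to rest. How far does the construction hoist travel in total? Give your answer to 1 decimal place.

33.6 m

Phase 1 (accelerating): v₀ = 0 m/s, a = 1.4 m/s².
v = v₀ + at → t = (3.5 − 0) / 1.4 = 2.50 s
v² = v₀² + 2aΔx → Δx = (3.5² − 0²)/(2·1.4) = 4.38 m

Phase 2 (constant speed): v₀ = 3.50 m/s, a = 0 m/s².
v = v₀ + at = 3.50 + (0)(7) = 3.50 m/s
Δx = v₀t + ½at² = 3.50·7 + 0.5·0·7² = 24.5 m

Phase 3 (decelerating): v₀ = 3.50 m/s, a = -1.3 m/s².
v = v₀ + at → t = (0 − 3.50) / -1.3 = 2.69 s
v² = v₀² + 2aΔx → Δx = (0² − 3.50²)/(2·-1.3) = 4.71 m
Total distance = 4.38 + 24.5 + 4.71 = 33.6 m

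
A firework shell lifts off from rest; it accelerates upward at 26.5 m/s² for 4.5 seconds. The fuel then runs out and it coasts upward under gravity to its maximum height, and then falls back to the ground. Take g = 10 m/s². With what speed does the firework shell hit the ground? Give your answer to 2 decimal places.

139.95 m/s

Phase 1 (powered ascent): v₀ = 0 m/s, a = 26.5 m/s².
v = v₀ + at = 0 + (26.5)(4.5) = 119 m/s
Δx = v₀t + ½at² = 0·4.5 + 0.5·26.5·4.5² = 268 m

Phase 2 (coasting upward): v₀ = 119 m/s, a = -10 m/s².
v = v₀ + at → t = (0 − 119) / -10 = 11.9 s
v² = v₀² + 2aΔx → Δx = (0² − 119²)/(2·-10) = 711 m

Phase 3 (free fall): v₀ = 0 m/s, a = -10 m/s².
Falls 979 m from rest: t = √(2·979/10) = 14.0 s; v = g·t = 140 m/s.
Impact speed = 140 m/s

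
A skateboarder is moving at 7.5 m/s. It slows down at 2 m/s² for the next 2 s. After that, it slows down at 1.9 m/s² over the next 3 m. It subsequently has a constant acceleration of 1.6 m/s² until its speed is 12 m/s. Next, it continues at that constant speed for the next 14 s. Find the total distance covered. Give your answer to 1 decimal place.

226.7 m

Phase 1 (decelerating): v₀ = 7.50 m/s, a = -2 m/s².
v = v₀ + at = 7.50 + (-2)(2) = 3.50 m/s
Δx = v₀t + ½at² = 7.50·2 + 0.5·-2·2² = 11.0 m

Phase 2 (decelerating): v₀ = 3.50 m/s, a = -1.9 m/s².
v² = v₀² + 2aΔx = 3.50² + 2·-1.9·3 = 0.850 → v = 0.922 m/s
t = (v − v₀)/a = (0.922 − 3.50)/-1.9 = 1.36 s

Phase 3 (accelerating): v₀ = 0.922 m/s, a = 1.6 m/s².
v = v₀ + at → t = (12 − 0.922) / 1.6 = 6.92 s
v² = v₀² + 2aΔx → Δx = (12² − 0.922²)/(2·1.6) = 44.7 m

Phase 4 (constant speed): v₀ = 12.0 m/s, a = 0 m/s².
v = v₀ + at = 12.0 + (0)(14) = 12.0 m/s
Δx = v₀t + ½at² = 12.0·14 + 0.5·0·14² = 168 m
Total distance = 11.0 + 3.00 + 44.7 + 168 = 227 m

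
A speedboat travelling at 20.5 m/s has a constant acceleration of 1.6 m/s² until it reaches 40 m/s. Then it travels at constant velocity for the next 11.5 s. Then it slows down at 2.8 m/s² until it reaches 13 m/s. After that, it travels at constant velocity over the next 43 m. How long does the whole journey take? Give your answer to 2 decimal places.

36.64 s

Phase 1 (accelerating): v₀ = 20.5 m/s, a = 1.6 m/s².
v = v₀ + at → t = (40 − 20.5) / 1.6 = 12.2 s
v² = v₀² + 2aΔx → Δx = (40² − 20.5²)/(2·1.6) = 369 m

Phase 2 (constant speed): v₀ = 40.0 m/s, a = 0 m/s².
v = v₀ + at = 40.0 + (0)(11.5) = 40.0 m/s
Δx = v₀t + ½at² = 40.0·11.5 + 0.5·0·11.5² = 460 m

Phase 3 (decelerating): v₀ = 40.0 m/s, a = -2.8 m/s².
v = v₀ + at → t = (13 − 40.0) / -2.8 = 9.64 s
v² = v₀² + 2aΔx → Δx = (13² − 40.0²)/(2·-2.8) = 256 m

Phase 4 (constant speed): v₀ = 13.0 m/s, a = 0 m/s².
Constant speed: t = d/v = 43/13.0 = 3.31 s
Total time = 12.2 + 11.5 + 9.64 + 3.31 = 36.6 s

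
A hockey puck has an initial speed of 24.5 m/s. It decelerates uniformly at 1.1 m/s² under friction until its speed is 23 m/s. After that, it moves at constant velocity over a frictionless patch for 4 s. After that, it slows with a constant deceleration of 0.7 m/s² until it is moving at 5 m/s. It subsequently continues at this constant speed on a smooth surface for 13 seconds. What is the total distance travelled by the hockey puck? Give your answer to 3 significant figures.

549 m

Phase 1 (decelerating): v₀ = 24.5 m/s, a = -1.1 m/s².
v = v₀ + at → t = (23 − 24.5) / -1.1 = 1.36 s
v² = v₀² + 2aΔx → Δx = (23² − 24.5²)/(2·-1.1) = 32.4 m

Phase 2 (constant speed): v₀ = 23.0 m/s, a = 0 m/s².
v = v₀ + at = 23.0 + (0)(4) = 23.0 m/s
Δx = v₀t + ½at² = 23.0·4 + 0.5·0·4² = 92.0 m

Phase 3 (decelerating): v₀ = 23.0 m/s, a = -0.7 m/s².
v = v₀ + at → t = (5 − 23.0) / -0.7 = 25.7 s
v² = v₀² + 2aΔx → Δx = (5² − 23.0²)/(2·-0.7) = 360 m

Phase 4 (constant speed): v₀ = 5.00 m/s, a = 0 m/s².
v = v₀ + at = 5.00 + (0)(13) = 5.00 m/s
Δx = v₀t + ½at² = 5.00·13 + 0.5·0·13² = 65.0 m
Total distance = 32.4 + 92.0 + 360 + 65.0 = 549 m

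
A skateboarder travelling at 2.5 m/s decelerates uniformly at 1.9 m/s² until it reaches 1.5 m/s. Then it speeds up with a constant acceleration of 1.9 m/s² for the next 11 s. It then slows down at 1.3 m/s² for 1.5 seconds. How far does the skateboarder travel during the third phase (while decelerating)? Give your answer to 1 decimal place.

Phase 1 (decelerating): v₀ = 2.50 m/s, a = -1.9 m/s².
v = v₀ + at → t = (1.5 − 2.50) / -1.9 = 0.526 s
v² = v₀² + 2aΔx → Δx = (1.5² − 2.50²)/(2·-1.9) = 1.05 m

Phase 2 (accelerating): v₀ = 1.50 m/s, a = 1.9 m/s².
v = v₀ + at = 1.50 + (1.9)(11) = 22.4 m/s
Δx = v₀t + ½at² = 1.50·11 + 0.5·1.9·11² = 131 m

Phase 3 (decelerating): v₀ = 22.4 m/s, a = -1.3 m/s².
v = v₀ + at = 22.4 + (-1.3)(1.5) = 20.4 m/s
Δx = v₀t + ½at² = 22.4·1.5 + 0.5·-1.3·1.5² = 32.1 m
Distance in phase 3 = 32.1 m

32.1 m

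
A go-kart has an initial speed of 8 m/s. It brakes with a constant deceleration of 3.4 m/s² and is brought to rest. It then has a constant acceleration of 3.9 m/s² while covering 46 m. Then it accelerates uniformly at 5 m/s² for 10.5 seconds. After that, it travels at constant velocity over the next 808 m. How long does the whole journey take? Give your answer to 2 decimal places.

Phase 1 (decelerating): v₀ = 8.00 m/s, a = -3.4 m/s².
v = v₀ + at → t = (0 − 8.00) / -3.4 = 2.35 s
v² = v₀² + 2aΔx → Δx = (0² − 8.00²)/(2·-3.4) = 9.41 m

Phase 2 (accelerating): v₀ = 0 m/s, a = 3.9 m/s².
v² = v₀² + 2aΔx = 0² + 2·3.9·46 = 359 → v = 18.9 m/s
t = (v − v₀)/a = (18.9 − 0)/3.9 = 4.86 s

Phase 3 (accelerating): v₀ = 18.9 m/s, a = 5 m/s².
v = v₀ + at = 18.9 + (5)(10.5) = 71.4 m/s
Δx = v₀t + ½at² = 18.9·10.5 + 0.5·5·10.5² = 475 m

Phase 4 (constant speed): v₀ = 71.4 m/s, a = 0 m/s².
Constant speed: t = d/v = 808/71.4 = 11.3 s
Total time = 2.35 + 4.86 + 10.5 + 11.3 = 29.0 s

29.02 s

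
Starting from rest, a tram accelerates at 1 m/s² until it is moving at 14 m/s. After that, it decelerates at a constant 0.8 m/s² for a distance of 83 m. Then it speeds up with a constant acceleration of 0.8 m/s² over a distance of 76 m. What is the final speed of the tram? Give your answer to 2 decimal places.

Phase 1 (accelerating): v₀ = 0 m/s, a = 1 m/s².
v = v₀ + at → t = (14 − 0) / 1 = 14.0 s
v² = v₀² + 2aΔx → Δx = (14² − 0²)/(2·1) = 98.0 m

Phase 2 (decelerating): v₀ = 14.0 m/s, a = -0.8 m/s².
v² = v₀² + 2aΔx = 14.0² + 2·-0.8·83 = 63.2 → v = 7.95 m/s
t = (v − v₀)/a = (7.95 − 14.0)/-0.8 = 7.56 s

Phase 3 (accelerating): v₀ = 7.95 m/s, a = 0.8 m/s².
v² = v₀² + 2aΔx = 7.95² + 2·0.8·76 = 185 → v = 13.6 m/s
t = (v − v₀)/a = (13.6 − 7.95)/0.8 = 7.06 s
Final speed = 13.6 m/s

13.59 m/s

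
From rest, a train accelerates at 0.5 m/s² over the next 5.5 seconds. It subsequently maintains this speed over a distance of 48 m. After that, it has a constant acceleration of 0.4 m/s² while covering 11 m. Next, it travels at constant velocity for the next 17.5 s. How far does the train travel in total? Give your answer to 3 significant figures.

137 m

Phase 1 (accelerating): v₀ = 0 m/s, a = 0.5 m/s².
v = v₀ + at = 0 + (0.5)(5.5) = 2.75 m/s
Δx = v₀t + ½at² = 0·5.5 + 0.5·0.5·5.5² = 7.56 m

Phase 2 (constant speed): v₀ = 2.75 m/s, a = 0 m/s².
Constant speed: t = d/v = 48/2.75 = 17.5 s

Phase 3 (accelerating): v₀ = 2.75 m/s, a = 0.4 m/s².
v² = v₀² + 2aΔx = 2.75² + 2·0.4·11 = 16.4 → v = 4.05 m/s
t = (v − v₀)/a = (4.05 − 2.75)/0.4 = 3.24 s

Phase 4 (constant speed): v₀ = 4.05 m/s, a = 0 m/s².
v = v₀ + at = 4.05 + (0)(17.5) = 4.05 m/s
Δx = v₀t + ½at² = 4.05·17.5 + 0.5·0·17.5² = 70.8 m
Total distance = 7.56 + 48.0 + 11.0 + 70.8 = 137 m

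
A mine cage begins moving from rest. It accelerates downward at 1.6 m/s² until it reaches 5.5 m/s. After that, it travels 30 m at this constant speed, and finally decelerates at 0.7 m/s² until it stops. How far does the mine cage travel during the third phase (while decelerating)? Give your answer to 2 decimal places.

Phase 1 (accelerating): v₀ = 0 m/s, a = 1.6 m/s².
v = v₀ + at → t = (5.5 − 0) / 1.6 = 3.44 s
v² = v₀² + 2aΔx → Δx = (5.5² − 0²)/(2·1.6) = 9.45 m

Phase 2 (constant speed): v₀ = 5.50 m/s, a = 0 m/s².
Constant speed: t = d/v = 30/5.50 = 5.45 s

Phase 3 (decelerating): v₀ = 5.50 m/s, a = -0.7 m/s².
v = v₀ + at → t = (0 − 5.50) / -0.7 = 7.86 s
v² = v₀² + 2aΔx → Δx = (0² − 5.50²)/(2·-0.7) = 21.6 m
Distance in phase 3 = 21.6 m

21.61 m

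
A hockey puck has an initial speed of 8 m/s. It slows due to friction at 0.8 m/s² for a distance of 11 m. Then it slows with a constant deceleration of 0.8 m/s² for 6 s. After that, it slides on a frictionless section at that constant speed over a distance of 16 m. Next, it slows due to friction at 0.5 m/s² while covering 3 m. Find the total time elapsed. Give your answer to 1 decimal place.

Phase 1 (decelerating): v₀ = 8.00 m/s, a = -0.8 m/s².
v² = v₀² + 2aΔx = 8.00² + 2·-0.8·11 = 46.4 → v = 6.81 m/s
t = (v − v₀)/a = (6.81 − 8.00)/-0.8 = 1.49 s

Phase 2 (decelerating): v₀ = 6.81 m/s, a = -0.8 m/s².
v = v₀ + at = 6.81 + (-0.8)(6) = 2.01 m/s
Δx = v₀t + ½at² = 6.81·6 + 0.5·-0.8·6² = 26.5 m

Phase 3 (constant speed): v₀ = 2.01 m/s, a = 0 m/s².
Constant speed: t = d/v = 16/2.01 = 7.95 s

Phase 4 (decelerating): v₀ = 2.01 m/s, a = -0.5 m/s².
v² = v₀² + 2aΔx = 2.01² + 2·-0.5·3 = 1.05 → v = 1.02 m/s
t = (v − v₀)/a = (1.02 − 2.01)/-0.5 = 1.98 s
Total time = 1.49 + 6.00 + 7.95 + 1.98 = 17.4 s

17.4 s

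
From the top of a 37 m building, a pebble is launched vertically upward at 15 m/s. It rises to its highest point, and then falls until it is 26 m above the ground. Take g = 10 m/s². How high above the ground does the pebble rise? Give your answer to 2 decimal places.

Phase 1 (rising): v₀ = 15.0 m/s, a = -10 m/s².
v = v₀ + at → t = (0 − 15.0) / -10 = 1.50 s
v² = v₀² + 2aΔx → Δx = (0² − 15.0²)/(2·-10) = 11.2 m
Maximum height = 37 + 11.2 = 48.2 m

48.25 m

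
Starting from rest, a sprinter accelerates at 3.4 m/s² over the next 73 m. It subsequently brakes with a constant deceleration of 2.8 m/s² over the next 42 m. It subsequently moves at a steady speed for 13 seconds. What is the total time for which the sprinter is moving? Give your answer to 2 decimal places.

Phase 1 (accelerating): v₀ = 0 m/s, a = 3.4 m/s².
v² = v₀² + 2aΔx = 0² + 2·3.4·73 = 496 → v = 22.3 m/s
t = (v − v₀)/a = (22.3 − 0)/3.4 = 6.55 s

Phase 2 (decelerating): v₀ = 22.3 m/s, a = -2.8 m/s².
v² = v₀² + 2aΔx = 22.3² + 2·-2.8·42 = 261 → v = 16.2 m/s
t = (v − v₀)/a = (16.2 − 22.3)/-2.8 = 2.19 s

Phase 3 (constant speed): v₀ = 16.2 m/s, a = 0 m/s².
v = v₀ + at = 16.2 + (0)(13) = 16.2 m/s
Δx = v₀t + ½at² = 16.2·13 + 0.5·0·13² = 210 m
Total time = 6.55 + 2.19 + 13.0 = 21.7 s

21.74 s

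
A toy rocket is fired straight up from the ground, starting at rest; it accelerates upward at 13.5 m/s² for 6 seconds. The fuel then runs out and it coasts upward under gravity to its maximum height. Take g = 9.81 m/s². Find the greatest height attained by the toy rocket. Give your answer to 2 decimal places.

Phase 1 (powered ascent): v₀ = 0 m/s, a = 13.5 m/s².
v = v₀ + at = 0 + (13.5)(6) = 81.0 m/s
Δx = v₀t + ½at² = 0·6 + 0.5·13.5·6² = 243 m

Phase 2 (coasting upward): v₀ = 81.0 m/s, a = -9.81 m/s².
v = v₀ + at → t = (0 − 81.0) / -9.81 = 8.26 s
v² = v₀² + 2aΔx → Δx = (0² − 81.0²)/(2·-9.81) = 334 m
Maximum height = 243 + 334 = 577 m

577.40 m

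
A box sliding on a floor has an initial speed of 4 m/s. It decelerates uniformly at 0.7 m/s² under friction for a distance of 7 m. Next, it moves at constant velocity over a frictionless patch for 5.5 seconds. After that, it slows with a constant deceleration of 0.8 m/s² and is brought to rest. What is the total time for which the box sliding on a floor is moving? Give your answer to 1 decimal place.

Phase 1 (decelerating): v₀ = 4.00 m/s, a = -0.7 m/s².
v² = v₀² + 2aΔx = 4.00² + 2·-0.7·7 = 6.20 → v = 2.49 m/s
t = (v − v₀)/a = (2.49 − 4.00)/-0.7 = 2.16 s

Phase 2 (constant speed): v₀ = 2.49 m/s, a = 0 m/s².
v = v₀ + at = 2.49 + (0)(5.5) = 2.49 m/s
Δx = v₀t + ½at² = 2.49·5.5 + 0.5·0·5.5² = 13.7 m

Phase 3 (decelerating): v₀ = 2.49 m/s, a = -0.8 m/s².
v = v₀ + at → t = (0 − 2.49) / -0.8 = 3.11 s
v² = v₀² + 2aΔx → Δx = (0² − 2.49²)/(2·-0.8) = 3.88 m
Total time = 2.16 + 5.50 + 3.11 = 10.8 s

10.8 s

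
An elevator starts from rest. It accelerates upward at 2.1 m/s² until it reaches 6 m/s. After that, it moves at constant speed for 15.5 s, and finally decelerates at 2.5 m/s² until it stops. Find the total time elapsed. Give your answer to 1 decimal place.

20.8 s

Phase 1 (accelerating): v₀ = 0 m/s, a = 2.1 m/s².
v = v₀ + at → t = (6 − 0) / 2.1 = 2.86 s
v² = v₀² + 2aΔx → Δx = (6² − 0²)/(2·2.1) = 8.57 m

Phase 2 (constant speed): v₀ = 6.00 m/s, a = 0 m/s².
v = v₀ + at = 6.00 + (0)(15.5) = 6.00 m/s
Δx = v₀t + ½at² = 6.00·15.5 + 0.5·0·15.5² = 93.0 m

Phase 3 (decelerating): v₀ = 6.00 m/s, a = -2.5 m/s².
v = v₀ + at → t = (0 − 6.00) / -2.5 = 2.40 s
v² = v₀² + 2aΔx → Δx = (0² − 6.00²)/(2·-2.5) = 7.20 m
Total time = 2.86 + 15.5 + 2.40 = 20.8 s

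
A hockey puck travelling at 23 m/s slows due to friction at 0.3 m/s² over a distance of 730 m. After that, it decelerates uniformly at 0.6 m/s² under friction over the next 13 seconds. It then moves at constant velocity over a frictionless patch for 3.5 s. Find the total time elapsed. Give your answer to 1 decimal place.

Phase 1 (decelerating): v₀ = 23.0 m/s, a = -0.3 m/s².
v² = v₀² + 2aΔx = 23.0² + 2·-0.3·730 = 91.0 → v = 9.54 m/s
t = (v − v₀)/a = (9.54 − 23.0)/-0.3 = 44.9 s

Phase 2 (decelerating): v₀ = 9.54 m/s, a = -0.6 m/s².
v = v₀ + at = 9.54 + (-0.6)(13) = 1.74 m/s
Δx = v₀t + ½at² = 9.54·13 + 0.5·-0.6·13² = 73.3 m

Phase 3 (constant speed): v₀ = 1.74 m/s, a = 0 m/s².
v = v₀ + at = 1.74 + (0)(3.5) = 1.74 m/s
Δx = v₀t + ½at² = 1.74·3.5 + 0.5·0·3.5² = 6.09 m
Total time = 44.9 + 13.0 + 3.50 = 61.4 s

61.4 s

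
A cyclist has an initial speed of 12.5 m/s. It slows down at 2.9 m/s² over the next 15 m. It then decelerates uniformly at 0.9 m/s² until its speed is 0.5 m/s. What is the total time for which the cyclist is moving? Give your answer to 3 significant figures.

10.1 s

Phase 1 (decelerating): v₀ = 12.5 m/s, a = -2.9 m/s².
v² = v₀² + 2aΔx = 12.5² + 2·-2.9·15 = 69.2 → v = 8.32 m/s
t = (v − v₀)/a = (8.32 − 12.5)/-2.9 = 1.44 s

Phase 2 (decelerating): v₀ = 8.32 m/s, a = -0.9 m/s².
v = v₀ + at → t = (0.5 − 8.32) / -0.9 = 8.69 s
v² = v₀² + 2aΔx → Δx = (0.5² − 8.32²)/(2·-0.9) = 38.3 m
Total time = 1.44 + 8.69 = 10.1 s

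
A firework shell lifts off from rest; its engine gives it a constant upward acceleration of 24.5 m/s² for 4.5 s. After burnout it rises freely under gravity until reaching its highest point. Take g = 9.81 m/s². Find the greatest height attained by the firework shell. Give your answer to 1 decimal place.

Phase 1 (powered ascent): v₀ = 0 m/s, a = 24.5 m/s².
v = v₀ + at = 0 + (24.5)(4.5) = 110 m/s
Δx = v₀t + ½at² = 0·4.5 + 0.5·24.5·4.5² = 248 m

Phase 2 (coasting upward): v₀ = 110 m/s, a = -9.81 m/s².
v = v₀ + at → t = (0 − 110) / -9.81 = 11.2 s
v² = v₀² + 2aΔx → Δx = (0² − 110²)/(2·-9.81) = 620 m
Maximum height = 248 + 620 = 868 m

867.6 m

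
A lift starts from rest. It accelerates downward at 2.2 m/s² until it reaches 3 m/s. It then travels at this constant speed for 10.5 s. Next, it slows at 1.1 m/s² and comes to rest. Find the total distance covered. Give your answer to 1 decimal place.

Phase 1 (accelerating): v₀ = 0 m/s, a = 2.2 m/s².
v = v₀ + at → t = (3 − 0) / 2.2 = 1.36 s
v² = v₀² + 2aΔx → Δx = (3² − 0²)/(2·2.2) = 2.05 m

Phase 2 (constant speed): v₀ = 3.00 m/s, a = 0 m/s².
v = v₀ + at = 3.00 + (0)(10.5) = 3.00 m/s
Δx = v₀t + ½at² = 3.00·10.5 + 0.5·0·10.5² = 31.5 m

Phase 3 (decelerating): v₀ = 3.00 m/s, a = -1.1 m/s².
v = v₀ + at → t = (0 − 3.00) / -1.1 = 2.73 s
v² = v₀² + 2aΔx → Δx = (0² − 3.00²)/(2·-1.1) = 4.09 m
Total distance = 2.05 + 31.5 + 4.09 = 37.6 m

37.6 m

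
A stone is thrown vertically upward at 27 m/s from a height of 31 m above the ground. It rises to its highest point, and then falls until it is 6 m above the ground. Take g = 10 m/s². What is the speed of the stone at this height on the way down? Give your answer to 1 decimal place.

35.1 m/s

Phase 1 (rising): v₀ = 27.0 m/s, a = -10 m/s².
v = v₀ + at → t = (0 − 27.0) / -10 = 2.70 s
v² = v₀² + 2aΔx → Δx = (0² − 27.0²)/(2·-10) = 36.5 m

Phase 2 (falling): v₀ = 0 m/s, a = -10 m/s².
Falls 61.5 m from rest: t = √(2·61.5/10) = 3.51 s; v = g·t = 35.1 m/s.
Final speed = 35.1 m/s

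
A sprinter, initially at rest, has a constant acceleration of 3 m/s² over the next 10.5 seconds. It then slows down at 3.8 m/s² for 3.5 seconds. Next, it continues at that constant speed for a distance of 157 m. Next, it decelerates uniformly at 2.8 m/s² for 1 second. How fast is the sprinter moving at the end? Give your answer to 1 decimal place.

15.4 m/s

Phase 1 (accelerating): v₀ = 0 m/s, a = 3 m/s².
v = v₀ + at = 0 + (3)(10.5) = 31.5 m/s
Δx = v₀t + ½at² = 0·10.5 + 0.5·3·10.5² = 165 m

Phase 2 (decelerating): v₀ = 31.5 m/s, a = -3.8 m/s².
v = v₀ + at = 31.5 + (-3.8)(3.5) = 18.2 m/s
Δx = v₀t + ½at² = 31.5·3.5 + 0.5·-3.8·3.5² = 87.0 m

Phase 3 (constant speed): v₀ = 18.2 m/s, a = 0 m/s².
Constant speed: t = d/v = 157/18.2 = 8.63 s

Phase 4 (decelerating): v₀ = 18.2 m/s, a = -2.8 m/s².
v = v₀ + at = 18.2 + (-2.8)(1) = 15.4 m/s
Δx = v₀t + ½at² = 18.2·1 + 0.5·-2.8·1² = 16.8 m
Final speed = 15.4 m/s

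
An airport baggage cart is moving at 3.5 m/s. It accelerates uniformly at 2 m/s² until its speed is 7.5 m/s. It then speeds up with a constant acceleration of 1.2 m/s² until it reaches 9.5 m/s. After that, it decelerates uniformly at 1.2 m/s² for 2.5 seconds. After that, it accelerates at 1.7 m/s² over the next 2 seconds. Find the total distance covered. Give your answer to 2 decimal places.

61.57 m

Phase 1 (accelerating): v₀ = 3.50 m/s, a = 2 m/s².
v = v₀ + at → t = (7.5 − 3.50) / 2 = 2.00 s
v² = v₀² + 2aΔx → Δx = (7.5² − 3.50²)/(2·2) = 11.0 m

Phase 2 (accelerating): v₀ = 7.50 m/s, a = 1.2 m/s².
v = v₀ + at → t = (9.5 − 7.50) / 1.2 = 1.67 s
v² = v₀² + 2aΔx → Δx = (9.5² − 7.50²)/(2·1.2) = 14.2 m

Phase 3 (decelerating): v₀ = 9.50 m/s, a = -1.2 m/s².
v = v₀ + at = 9.50 + (-1.2)(2.5) = 6.50 m/s
Δx = v₀t + ½at² = 9.50·2.5 + 0.5·-1.2·2.5² = 20.0 m

Phase 4 (accelerating): v₀ = 6.50 m/s, a = 1.7 m/s².
v = v₀ + at = 6.50 + (1.7)(2) = 9.90 m/s
Δx = v₀t + ½at² = 6.50·2 + 0.5·1.7·2² = 16.4 m
Total distance = 11.0 + 14.2 + 20.0 + 16.4 = 61.6 m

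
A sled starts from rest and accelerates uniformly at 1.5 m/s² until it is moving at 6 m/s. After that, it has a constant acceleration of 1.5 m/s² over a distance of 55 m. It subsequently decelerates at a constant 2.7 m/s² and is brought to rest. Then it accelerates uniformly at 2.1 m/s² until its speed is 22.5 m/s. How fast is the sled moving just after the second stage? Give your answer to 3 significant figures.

Phase 1 (accelerating): v₀ = 0 m/s, a = 1.5 m/s².
v = v₀ + at → t = (6 − 0) / 1.5 = 4.00 s
v² = v₀² + 2aΔx → Δx = (6² − 0²)/(2·1.5) = 12.0 m

Phase 2 (accelerating): v₀ = 6.00 m/s, a = 1.5 m/s².
v² = v₀² + 2aΔx = 6.00² + 2·1.5·55 = 201 → v = 14.2 m/s
t = (v − v₀)/a = (14.2 − 6.00)/1.5 = 5.45 s
Speed at end of phase 2 = 14.2 m/s

14.2 m/s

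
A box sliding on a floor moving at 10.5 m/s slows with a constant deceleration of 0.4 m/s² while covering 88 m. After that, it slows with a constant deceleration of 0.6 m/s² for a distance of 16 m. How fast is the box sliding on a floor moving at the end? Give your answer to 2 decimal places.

4.54 m/s

Phase 1 (decelerating): v₀ = 10.5 m/s, a = -0.4 m/s².
v² = v₀² + 2aΔx = 10.5² + 2·-0.4·88 = 39.8 → v = 6.31 m/s
t = (v − v₀)/a = (6.31 − 10.5)/-0.4 = 10.5 s

Phase 2 (decelerating): v₀ = 6.31 m/s, a = -0.6 m/s².
v² = v₀² + 2aΔx = 6.31² + 2·-0.6·16 = 20.6 → v = 4.54 m/s
t = (v − v₀)/a = (4.54 − 6.31)/-0.6 = 2.95 s
Final speed = 4.54 m/s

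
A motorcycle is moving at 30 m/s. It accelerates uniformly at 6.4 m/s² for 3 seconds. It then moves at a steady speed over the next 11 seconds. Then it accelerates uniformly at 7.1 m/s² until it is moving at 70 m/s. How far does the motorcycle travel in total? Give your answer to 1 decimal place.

Phase 1 (accelerating): v₀ = 30.0 m/s, a = 6.4 m/s².
v = v₀ + at = 30.0 + (6.4)(3) = 49.2 m/s
Δx = v₀t + ½at² = 30.0·3 + 0.5·6.4·3² = 119 m

Phase 2 (constant speed): v₀ = 49.2 m/s, a = 0 m/s².
v = v₀ + at = 49.2 + (0)(11) = 49.2 m/s
Δx = v₀t + ½at² = 49.2·11 + 0.5·0·11² = 541 m

Phase 3 (accelerating): v₀ = 49.2 m/s, a = 7.1 m/s².
v = v₀ + at → t = (70 − 49.2) / 7.1 = 2.93 s
v² = v₀² + 2aΔx → Δx = (70² − 49.2²)/(2·7.1) = 175 m
Total distance = 119 + 541 + 175 = 835 m

834.6 m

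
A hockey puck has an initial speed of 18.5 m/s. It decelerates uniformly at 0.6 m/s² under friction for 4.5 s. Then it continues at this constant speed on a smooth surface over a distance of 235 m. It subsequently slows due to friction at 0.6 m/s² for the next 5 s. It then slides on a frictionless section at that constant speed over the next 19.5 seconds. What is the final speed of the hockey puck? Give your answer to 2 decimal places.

Phase 1 (decelerating): v₀ = 18.5 m/s, a = -0.6 m/s².
v = v₀ + at = 18.5 + (-0.6)(4.5) = 15.8 m/s
Δx = v₀t + ½at² = 18.5·4.5 + 0.5·-0.6·4.5² = 77.2 m

Phase 2 (constant speed): v₀ = 15.8 m/s, a = 0 m/s².
Constant speed: t = d/v = 235/15.8 = 14.9 s

Phase 3 (decelerating): v₀ = 15.8 m/s, a = -0.6 m/s².
v = v₀ + at = 15.8 + (-0.6)(5) = 12.8 m/s
Δx = v₀t + ½at² = 15.8·5 + 0.5·-0.6·5² = 71.5 m

Phase 4 (constant speed): v₀ = 12.8 m/s, a = 0 m/s².
v = v₀ + at = 12.8 + (0)(19.5) = 12.8 m/s
Δx = v₀t + ½at² = 12.8·19.5 + 0.5·0·19.5² = 250 m
Final speed = 12.8 m/s

12.80 m/s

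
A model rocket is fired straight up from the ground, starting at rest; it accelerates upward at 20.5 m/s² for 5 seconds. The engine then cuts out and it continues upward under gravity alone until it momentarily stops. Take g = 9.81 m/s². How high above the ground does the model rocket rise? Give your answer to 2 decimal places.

791.74 m

Phase 1 (powered ascent): v₀ = 0 m/s, a = 20.5 m/s².
v = v₀ + at = 0 + (20.5)(5) = 102 m/s
Δx = v₀t + ½at² = 0·5 + 0.5·20.5·5² = 256 m

Phase 2 (coasting upward): v₀ = 102 m/s, a = -9.81 m/s².
v = v₀ + at → t = (0 − 102) / -9.81 = 10.4 s
v² = v₀² + 2aΔx → Δx = (0² − 102²)/(2·-9.81) = 535 m
Maximum height = 256 + 535 = 792 m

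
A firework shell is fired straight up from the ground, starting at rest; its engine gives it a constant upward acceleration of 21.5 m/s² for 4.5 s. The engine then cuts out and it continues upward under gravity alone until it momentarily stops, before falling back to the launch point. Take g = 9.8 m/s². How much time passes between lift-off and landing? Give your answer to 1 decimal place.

26.3 s

Phase 1 (powered ascent): v₀ = 0 m/s, a = 21.5 m/s².
v = v₀ + at = 0 + (21.5)(4.5) = 96.8 m/s
Δx = v₀t + ½at² = 0·4.5 + 0.5·21.5·4.5² = 218 m

Phase 2 (coasting upward): v₀ = 96.8 m/s, a = -9.8 m/s².
v = v₀ + at → t = (0 − 96.8) / -9.8 = 9.87 s
v² = v₀² + 2aΔx → Δx = (0² − 96.8²)/(2·-9.8) = 478 m

Phase 3 (free fall): v₀ = 0 m/s, a = -9.8 m/s².
Falls 695 m from rest: t = √(2·695/9.8) = 11.9 s; v = g·t = 117 m/s.
Total time = 4.50 + 9.87 + 11.9 = 26.3 s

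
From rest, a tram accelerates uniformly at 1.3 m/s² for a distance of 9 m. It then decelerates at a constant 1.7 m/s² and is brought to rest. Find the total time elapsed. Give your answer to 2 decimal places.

Phase 1 (accelerating): v₀ = 0 m/s, a = 1.3 m/s².
v² = v₀² + 2aΔx = 0² + 2·1.3·9 = 23.4 → v = 4.84 m/s
t = (v − v₀)/a = (4.84 − 0)/1.3 = 3.72 s

Phase 2 (decelerating): v₀ = 4.84 m/s, a = -1.7 m/s².
v = v₀ + at → t = (0 − 4.84) / -1.7 = 2.85 s
v² = v₀² + 2aΔx → Δx = (0² − 4.84²)/(2·-1.7) = 6.88 m
Total time = 3.72 + 2.85 = 6.57 s

6.57 s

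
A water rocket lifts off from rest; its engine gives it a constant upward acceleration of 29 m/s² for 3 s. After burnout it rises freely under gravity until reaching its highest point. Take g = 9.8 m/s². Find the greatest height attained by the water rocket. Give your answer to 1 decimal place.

Phase 1 (powered ascent): v₀ = 0 m/s, a = 29 m/s².
v = v₀ + at = 0 + (29)(3) = 87.0 m/s
Δx = v₀t + ½at² = 0·3 + 0.5·29·3² = 130 m

Phase 2 (coasting upward): v₀ = 87.0 m/s, a = -9.8 m/s².
v = v₀ + at → t = (0 − 87.0) / -9.8 = 8.88 s
v² = v₀² + 2aΔx → Δx = (0² − 87.0²)/(2·-9.8) = 386 m
Maximum height = 130 + 386 = 517 m

516.7 m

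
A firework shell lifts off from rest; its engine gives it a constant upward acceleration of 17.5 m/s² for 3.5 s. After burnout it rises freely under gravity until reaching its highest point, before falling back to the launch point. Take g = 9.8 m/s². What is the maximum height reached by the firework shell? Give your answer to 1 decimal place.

Phase 1 (powered ascent): v₀ = 0 m/s, a = 17.5 m/s².
v = v₀ + at = 0 + (17.5)(3.5) = 61.2 m/s
Δx = v₀t + ½at² = 0·3.5 + 0.5·17.5·3.5² = 107 m

Phase 2 (coasting upward): v₀ = 61.2 m/s, a = -9.8 m/s².
v = v₀ + at → t = (0 − 61.2) / -9.8 = 6.25 s
v² = v₀² + 2aΔx → Δx = (0² − 61.2²)/(2·-9.8) = 191 m
Maximum height = 107 + 191 = 299 m

298.6 m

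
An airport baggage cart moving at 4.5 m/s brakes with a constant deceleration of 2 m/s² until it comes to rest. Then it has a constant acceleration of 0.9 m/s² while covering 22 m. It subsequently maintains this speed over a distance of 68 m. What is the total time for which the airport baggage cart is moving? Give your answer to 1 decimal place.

20.0 s

Phase 1 (decelerating): v₀ = 4.50 m/s, a = -2 m/s².
v = v₀ + at → t = (0 − 4.50) / -2 = 2.25 s
v² = v₀² + 2aΔx → Δx = (0² − 4.50²)/(2·-2) = 5.06 m

Phase 2 (accelerating): v₀ = 0 m/s, a = 0.9 m/s².
v² = v₀² + 2aΔx = 0² + 2·0.9·22 = 39.6 → v = 6.29 m/s
t = (v − v₀)/a = (6.29 − 0)/0.9 = 6.99 s

Phase 3 (constant speed): v₀ = 6.29 m/s, a = 0 m/s².
Constant speed: t = d/v = 68/6.29 = 10.8 s
Total time = 2.25 + 6.99 + 10.8 = 20.0 s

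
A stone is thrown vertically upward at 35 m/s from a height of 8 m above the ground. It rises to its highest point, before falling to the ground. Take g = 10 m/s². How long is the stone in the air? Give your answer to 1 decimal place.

7.2 s

Phase 1 (rising): v₀ = 35.0 m/s, a = -10 m/s².
v = v₀ + at → t = (0 − 35.0) / -10 = 3.50 s
v² = v₀² + 2aΔx → Δx = (0² − 35.0²)/(2·-10) = 61.2 m

Phase 2 (falling): v₀ = 0 m/s, a = -10 m/s².
Falls 69.2 m from rest: t = √(2·69.2/10) = 3.72 s; v = g·t = 37.2 m/s.
Total time = 3.50 + 3.72 = 7.22 s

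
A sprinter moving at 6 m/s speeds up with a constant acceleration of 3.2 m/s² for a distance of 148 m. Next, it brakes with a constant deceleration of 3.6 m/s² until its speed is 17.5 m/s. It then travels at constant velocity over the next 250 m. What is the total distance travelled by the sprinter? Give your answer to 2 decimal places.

Phase 1 (accelerating): v₀ = 6.00 m/s, a = 3.2 m/s².
v² = v₀² + 2aΔx = 6.00² + 2·3.2·148 = 983 → v = 31.4 m/s
t = (v − v₀)/a = (31.4 − 6.00)/3.2 = 7.92 s

Phase 2 (decelerating): v₀ = 31.4 m/s, a = -3.6 m/s².
v = v₀ + at → t = (17.5 − 31.4) / -3.6 = 3.85 s
v² = v₀² + 2aΔx → Δx = (17.5² − 31.4²)/(2·-3.6) = 94.0 m

Phase 3 (constant speed): v₀ = 17.5 m/s, a = 0 m/s².
Constant speed: t = d/v = 250/17.5 = 14.3 s
Total distance = 148 + 94.0 + 250 = 492 m

492.02 m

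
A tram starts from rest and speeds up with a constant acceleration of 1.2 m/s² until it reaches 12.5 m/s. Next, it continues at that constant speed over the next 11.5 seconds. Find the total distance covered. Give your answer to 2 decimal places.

208.85 m

Phase 1 (accelerating): v₀ = 0 m/s, a = 1.2 m/s².
v = v₀ + at → t = (12.5 − 0) / 1.2 = 10.4 s
v² = v₀² + 2aΔx → Δx = (12.5² − 0²)/(2·1.2) = 65.1 m

Phase 2 (constant speed): v₀ = 12.5 m/s, a = 0 m/s².
v = v₀ + at = 12.5 + (0)(11.5) = 12.5 m/s
Δx = v₀t + ½at² = 12.5·11.5 + 0.5·0·11.5² = 144 m
Total distance = 65.1 + 144 = 209 m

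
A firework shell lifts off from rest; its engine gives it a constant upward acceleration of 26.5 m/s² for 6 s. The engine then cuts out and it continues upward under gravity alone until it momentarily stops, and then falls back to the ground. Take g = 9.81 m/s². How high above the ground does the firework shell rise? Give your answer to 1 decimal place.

1765.5 m

Phase 1 (powered ascent): v₀ = 0 m/s, a = 26.5 m/s².
v = v₀ + at = 0 + (26.5)(6) = 159 m/s
Δx = v₀t + ½at² = 0·6 + 0.5·26.5·6² = 477 m

Phase 2 (coasting upward): v₀ = 159 m/s, a = -9.81 m/s².
v = v₀ + at → t = (0 − 159) / -9.81 = 16.2 s
v² = v₀² + 2aΔx → Δx = (0² − 159²)/(2·-9.81) = 1290 m
Maximum height = 477 + 1290 = 1770 m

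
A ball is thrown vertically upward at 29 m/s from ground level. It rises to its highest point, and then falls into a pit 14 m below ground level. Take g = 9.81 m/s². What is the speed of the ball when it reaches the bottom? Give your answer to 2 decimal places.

Phase 1 (rising): v₀ = 29.0 m/s, a = -9.81 m/s².
v = v₀ + at → t = (0 − 29.0) / -9.81 = 2.96 s
v² = v₀² + 2aΔx → Δx = (0² − 29.0²)/(2·-9.81) = 42.9 m

Phase 2 (falling): v₀ = 0 m/s, a = -9.81 m/s².
Falls 56.9 m from rest: t = √(2·56.9/9.81) = 3.40 s; v = g·t = 33.4 m/s.
Final speed = 33.4 m/s

33.40 m/s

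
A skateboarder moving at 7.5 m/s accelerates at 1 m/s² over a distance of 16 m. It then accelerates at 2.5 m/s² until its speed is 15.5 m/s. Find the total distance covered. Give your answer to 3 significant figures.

Phase 1 (accelerating): v₀ = 7.50 m/s, a = 1 m/s².
v² = v₀² + 2aΔx = 7.50² + 2·1·16 = 88.2 → v = 9.39 m/s
t = (v − v₀)/a = (9.39 − 7.50)/1 = 1.89 s

Phase 2 (accelerating): v₀ = 9.39 m/s, a = 2.5 m/s².
v = v₀ + at → t = (15.5 − 9.39) / 2.5 = 2.44 s
v² = v₀² + 2aΔx → Δx = (15.5² − 9.39²)/(2·2.5) = 30.4 m
Total distance = 16.0 + 30.4 = 46.4 m

46.4 m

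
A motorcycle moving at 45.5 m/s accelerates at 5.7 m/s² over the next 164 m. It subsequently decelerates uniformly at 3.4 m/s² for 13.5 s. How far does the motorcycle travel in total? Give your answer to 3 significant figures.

Phase 1 (accelerating): v₀ = 45.5 m/s, a = 5.7 m/s².
v² = v₀² + 2aΔx = 45.5² + 2·5.7·164 = 3940 → v = 62.8 m/s
t = (v − v₀)/a = (62.8 − 45.5)/5.7 = 3.03 s

Phase 2 (decelerating): v₀ = 62.8 m/s, a = -3.4 m/s².
v = v₀ + at = 62.8 + (-3.4)(13.5) = 16.9 m/s
Δx = v₀t + ½at² = 62.8·13.5 + 0.5·-3.4·13.5² = 538 m
Total distance = 164 + 538 = 702 m

702 m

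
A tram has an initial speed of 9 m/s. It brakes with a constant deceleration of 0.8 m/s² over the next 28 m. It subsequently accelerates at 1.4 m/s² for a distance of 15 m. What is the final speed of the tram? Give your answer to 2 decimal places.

Phase 1 (decelerating): v₀ = 9.00 m/s, a = -0.8 m/s².
v² = v₀² + 2aΔx = 9.00² + 2·-0.8·28 = 36.2 → v = 6.02 m/s
t = (v − v₀)/a = (6.02 − 9.00)/-0.8 = 3.73 s

Phase 2 (accelerating): v₀ = 6.02 m/s, a = 1.4 m/s².
v² = v₀² + 2aΔx = 6.02² + 2·1.4·15 = 78.2 → v = 8.84 m/s
t = (v − v₀)/a = (8.84 − 6.02)/1.4 = 2.02 s
Final speed = 8.84 m/s

8.84 m/s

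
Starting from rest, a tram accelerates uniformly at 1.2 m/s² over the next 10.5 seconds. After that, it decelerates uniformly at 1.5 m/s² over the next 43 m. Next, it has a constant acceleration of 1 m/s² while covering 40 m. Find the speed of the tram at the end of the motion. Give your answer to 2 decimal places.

Phase 1 (accelerating): v₀ = 0 m/s, a = 1.2 m/s².
v = v₀ + at = 0 + (1.2)(10.5) = 12.6 m/s
Δx = v₀t + ½at² = 0·10.5 + 0.5·1.2·10.5² = 66.1 m

Phase 2 (decelerating): v₀ = 12.6 m/s, a = -1.5 m/s².
v² = v₀² + 2aΔx = 12.6² + 2·-1.5·43 = 29.8 → v = 5.46 m/s
t = (v − v₀)/a = (5.46 − 12.6)/-1.5 = 4.76 s

Phase 3 (accelerating): v₀ = 5.46 m/s, a = 1 m/s².
v² = v₀² + 2aΔx = 5.46² + 2·1·40 = 110 → v = 10.5 m/s
t = (v − v₀)/a = (10.5 − 5.46)/1 = 5.02 s
Final speed = 10.5 m/s

10.48 m/s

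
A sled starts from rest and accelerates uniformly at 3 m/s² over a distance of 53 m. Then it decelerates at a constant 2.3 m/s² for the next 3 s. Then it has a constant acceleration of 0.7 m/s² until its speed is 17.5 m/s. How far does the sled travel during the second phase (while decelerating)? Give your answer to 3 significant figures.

Phase 1 (accelerating): v₀ = 0 m/s, a = 3 m/s².
v² = v₀² + 2aΔx = 0² + 2·3·53 = 318 → v = 17.8 m/s
t = (v − v₀)/a = (17.8 − 0)/3 = 5.94 s

Phase 2 (decelerating): v₀ = 17.8 m/s, a = -2.3 m/s².
v = v₀ + at = 17.8 + (-2.3)(3) = 10.9 m/s
Δx = v₀t + ½at² = 17.8·3 + 0.5·-2.3·3² = 43.1 m
Distance in phase 2 = 43.1 m

43.1 m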